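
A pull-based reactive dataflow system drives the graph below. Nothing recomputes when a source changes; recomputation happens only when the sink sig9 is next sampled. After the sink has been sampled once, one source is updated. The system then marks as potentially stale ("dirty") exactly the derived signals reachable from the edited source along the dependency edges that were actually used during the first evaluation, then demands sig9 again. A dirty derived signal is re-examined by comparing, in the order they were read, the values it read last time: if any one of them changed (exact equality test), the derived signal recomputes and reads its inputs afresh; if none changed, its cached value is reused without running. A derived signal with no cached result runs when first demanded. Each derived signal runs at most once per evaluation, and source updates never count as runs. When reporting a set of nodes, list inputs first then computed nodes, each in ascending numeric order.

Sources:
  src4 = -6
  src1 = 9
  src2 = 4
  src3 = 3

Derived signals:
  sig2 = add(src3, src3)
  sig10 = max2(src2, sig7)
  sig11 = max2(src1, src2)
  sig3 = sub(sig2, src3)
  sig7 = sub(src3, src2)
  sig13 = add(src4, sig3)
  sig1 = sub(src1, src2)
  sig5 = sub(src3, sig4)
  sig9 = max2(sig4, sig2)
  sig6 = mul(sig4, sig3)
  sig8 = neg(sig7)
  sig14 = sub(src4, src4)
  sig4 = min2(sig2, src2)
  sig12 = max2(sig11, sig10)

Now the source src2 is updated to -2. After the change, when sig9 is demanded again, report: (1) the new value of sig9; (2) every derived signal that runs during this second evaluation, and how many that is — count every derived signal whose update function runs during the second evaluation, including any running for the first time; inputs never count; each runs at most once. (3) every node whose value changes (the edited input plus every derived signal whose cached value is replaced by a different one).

New value of sig9: 6.
Derived signals that run: sig4, sig9 — 2 in total.
Values that change: src2, sig4.

First evaluation (everything demanded from the output):
  sig2 = add(3, 3) = 6
  sig4 = min2(6, 4) = 4
  sig9 = max2(4, 6) = 6

Propagation after the edit:
  sig4: runs — src2 4->-2; result -2.
  sig9: runs — sig4 4->-2; result 6 (same value as before).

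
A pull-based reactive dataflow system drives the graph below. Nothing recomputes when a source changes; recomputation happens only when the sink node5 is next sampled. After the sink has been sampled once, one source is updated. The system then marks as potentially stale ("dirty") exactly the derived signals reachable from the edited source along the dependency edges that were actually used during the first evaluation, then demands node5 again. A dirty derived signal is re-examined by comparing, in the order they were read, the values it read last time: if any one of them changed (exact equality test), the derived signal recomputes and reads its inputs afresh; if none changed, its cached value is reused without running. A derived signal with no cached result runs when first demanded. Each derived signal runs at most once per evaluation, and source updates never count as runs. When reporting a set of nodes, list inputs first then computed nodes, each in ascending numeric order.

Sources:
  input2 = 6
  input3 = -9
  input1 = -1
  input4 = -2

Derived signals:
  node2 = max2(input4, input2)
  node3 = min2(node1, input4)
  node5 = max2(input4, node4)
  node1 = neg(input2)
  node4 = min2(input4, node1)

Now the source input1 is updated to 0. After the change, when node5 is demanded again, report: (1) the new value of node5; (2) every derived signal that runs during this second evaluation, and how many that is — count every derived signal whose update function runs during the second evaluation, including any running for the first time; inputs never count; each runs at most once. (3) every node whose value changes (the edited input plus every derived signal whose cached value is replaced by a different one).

New value of node5: -2.
Derived signals that run: none — 0 in total.
Values that change: input1.
Key observation: input1 is never demanded by the output, so the edit triggers no recomputation at all.

First evaluation (everything demanded from the output):
  node1 = neg(6) = -6
  node4 = min2(-2, -6) = -6
  node5 = max2(-2, -6) = -2

Propagation after the edit:
  input1 feeds no computation that the output demands — nothing is marked dirty and nothing runs.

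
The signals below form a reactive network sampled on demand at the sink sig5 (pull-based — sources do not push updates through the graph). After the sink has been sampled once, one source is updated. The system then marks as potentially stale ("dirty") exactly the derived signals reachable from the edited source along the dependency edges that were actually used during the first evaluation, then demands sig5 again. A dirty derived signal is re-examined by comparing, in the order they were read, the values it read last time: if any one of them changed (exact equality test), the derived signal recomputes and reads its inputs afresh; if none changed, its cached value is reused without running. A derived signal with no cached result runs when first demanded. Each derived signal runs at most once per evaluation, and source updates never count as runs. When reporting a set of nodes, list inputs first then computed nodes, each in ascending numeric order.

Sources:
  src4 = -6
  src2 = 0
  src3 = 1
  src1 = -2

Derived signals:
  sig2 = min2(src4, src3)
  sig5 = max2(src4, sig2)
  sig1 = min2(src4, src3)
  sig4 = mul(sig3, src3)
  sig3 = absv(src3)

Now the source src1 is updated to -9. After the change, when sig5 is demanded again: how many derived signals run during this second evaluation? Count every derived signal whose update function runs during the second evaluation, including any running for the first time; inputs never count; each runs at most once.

Run set: none (0 run).
The important point: nothing the output needs ever reads src1, so the edit is invisible to it.

Initial pass — values computed on the first demand:
  sig2 = min2(-6, 1) = -6
  sig5 = max2(-6, -6) = -6

Second demand — change propagation:
  no demanded computation ever read src1, so the edit dirties nothing and nothing runs.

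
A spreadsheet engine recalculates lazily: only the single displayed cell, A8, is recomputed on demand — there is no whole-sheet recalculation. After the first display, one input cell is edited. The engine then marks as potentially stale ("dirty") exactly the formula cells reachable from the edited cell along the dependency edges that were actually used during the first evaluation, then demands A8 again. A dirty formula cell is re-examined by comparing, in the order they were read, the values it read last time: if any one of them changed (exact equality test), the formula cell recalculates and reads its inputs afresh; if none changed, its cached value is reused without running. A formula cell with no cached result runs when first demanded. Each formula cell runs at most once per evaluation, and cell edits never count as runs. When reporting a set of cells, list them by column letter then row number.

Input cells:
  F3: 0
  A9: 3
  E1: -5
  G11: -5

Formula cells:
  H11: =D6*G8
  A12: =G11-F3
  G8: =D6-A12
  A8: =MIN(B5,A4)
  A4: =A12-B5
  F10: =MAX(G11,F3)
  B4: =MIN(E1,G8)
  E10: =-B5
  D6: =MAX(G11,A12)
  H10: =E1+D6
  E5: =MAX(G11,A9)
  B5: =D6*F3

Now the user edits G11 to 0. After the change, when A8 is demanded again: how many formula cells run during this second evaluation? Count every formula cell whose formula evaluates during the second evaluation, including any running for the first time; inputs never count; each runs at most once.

Formula cells that run: A4, A8, A12, B5, D6 — 5 in total.

First evaluation (everything demanded from the output):
  A12 = -5 - 0 = -5
  D6 = MAX(-5, -5) = -5
  B5 = -5 * 0 = 0
  A4 = -5 - 0 = -5
  A8 = MIN(0, -5) = -5

Propagation after the edit:
  A12: runs — G11 -5->0; result 0.
  D6: runs — G11 -5->0; A12 -5->0; result 0.
  B5: runs — D6 -5->0; result 0 (same value as before).
  A4: runs — A12 -5->0; result 0.
  A8: runs — A4 -5->0; result 0.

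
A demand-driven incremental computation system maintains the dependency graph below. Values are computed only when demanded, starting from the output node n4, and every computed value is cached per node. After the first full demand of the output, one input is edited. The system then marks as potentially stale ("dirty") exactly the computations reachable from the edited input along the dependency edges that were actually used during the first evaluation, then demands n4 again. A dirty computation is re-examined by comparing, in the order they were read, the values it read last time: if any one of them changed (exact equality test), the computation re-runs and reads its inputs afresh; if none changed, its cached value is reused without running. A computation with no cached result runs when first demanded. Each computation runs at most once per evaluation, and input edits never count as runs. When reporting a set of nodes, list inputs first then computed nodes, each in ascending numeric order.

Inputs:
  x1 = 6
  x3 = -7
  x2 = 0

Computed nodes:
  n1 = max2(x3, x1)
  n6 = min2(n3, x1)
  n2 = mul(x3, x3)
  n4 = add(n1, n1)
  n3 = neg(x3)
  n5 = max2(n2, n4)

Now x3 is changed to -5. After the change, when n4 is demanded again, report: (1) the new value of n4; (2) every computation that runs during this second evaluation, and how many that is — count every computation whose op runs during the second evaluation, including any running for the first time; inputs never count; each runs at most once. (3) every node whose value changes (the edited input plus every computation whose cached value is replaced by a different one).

New value of n4: 12.
Computations that run: n1 — 1 in total.
Values that change: x3.
Key observation: the change is absorbed at n1 — it re-runs but produces the same value, and the output's value is unchanged.

First evaluation (everything demanded from the output):
  n1 = max2(-7, 6) = 6
  n4 = add(6, 6) = 12

Propagation after the edit:
  n1: runs — x3 -7->-5; result 6 (same value as before).
  n4: checked — values it read are unchanged (n1 unchanged, n1 unchanged); reused cached 12 without running.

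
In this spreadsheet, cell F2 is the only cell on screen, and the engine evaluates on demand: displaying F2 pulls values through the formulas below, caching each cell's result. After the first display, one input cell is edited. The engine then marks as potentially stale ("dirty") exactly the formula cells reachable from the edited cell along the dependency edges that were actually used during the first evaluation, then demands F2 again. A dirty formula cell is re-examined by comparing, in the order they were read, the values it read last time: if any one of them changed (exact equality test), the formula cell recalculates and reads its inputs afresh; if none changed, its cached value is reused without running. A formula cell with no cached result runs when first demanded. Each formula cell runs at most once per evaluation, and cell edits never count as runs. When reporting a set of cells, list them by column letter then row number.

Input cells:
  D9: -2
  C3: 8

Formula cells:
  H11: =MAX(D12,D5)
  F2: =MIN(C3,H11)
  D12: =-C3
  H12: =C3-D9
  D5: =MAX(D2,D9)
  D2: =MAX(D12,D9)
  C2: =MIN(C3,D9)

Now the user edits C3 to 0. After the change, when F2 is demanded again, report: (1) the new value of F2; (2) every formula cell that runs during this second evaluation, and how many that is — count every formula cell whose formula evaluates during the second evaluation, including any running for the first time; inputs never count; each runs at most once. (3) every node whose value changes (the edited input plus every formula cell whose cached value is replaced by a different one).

F2 now evaluates to 0.
Run set: D2, D5, D12, F2, H11 (5 run).
Changed values: C3, D2, D5, D12, F2, H11.

Initial pass — values computed on the first demand:
  D12 = -(8) = -8
  D2 = MAX(-8, -2) = -2
  D5 = MAX(-2, -2) = -2
  H11 = MAX(-8, -2) = -2
  F2 = MIN(8, -2) = -2

Second demand — change propagation:
  D12: re-runs because C3 8->0; new result 0.
  D2: re-runs because D12 -8->0; new result 0.
  D5: re-runs because D2 -2->0; new result 0.
  H11: re-runs because D12 -8->0; D5 -2->0; new result 0.
  F2: re-runs because C3 8->0; H11 -2->0; new result 0.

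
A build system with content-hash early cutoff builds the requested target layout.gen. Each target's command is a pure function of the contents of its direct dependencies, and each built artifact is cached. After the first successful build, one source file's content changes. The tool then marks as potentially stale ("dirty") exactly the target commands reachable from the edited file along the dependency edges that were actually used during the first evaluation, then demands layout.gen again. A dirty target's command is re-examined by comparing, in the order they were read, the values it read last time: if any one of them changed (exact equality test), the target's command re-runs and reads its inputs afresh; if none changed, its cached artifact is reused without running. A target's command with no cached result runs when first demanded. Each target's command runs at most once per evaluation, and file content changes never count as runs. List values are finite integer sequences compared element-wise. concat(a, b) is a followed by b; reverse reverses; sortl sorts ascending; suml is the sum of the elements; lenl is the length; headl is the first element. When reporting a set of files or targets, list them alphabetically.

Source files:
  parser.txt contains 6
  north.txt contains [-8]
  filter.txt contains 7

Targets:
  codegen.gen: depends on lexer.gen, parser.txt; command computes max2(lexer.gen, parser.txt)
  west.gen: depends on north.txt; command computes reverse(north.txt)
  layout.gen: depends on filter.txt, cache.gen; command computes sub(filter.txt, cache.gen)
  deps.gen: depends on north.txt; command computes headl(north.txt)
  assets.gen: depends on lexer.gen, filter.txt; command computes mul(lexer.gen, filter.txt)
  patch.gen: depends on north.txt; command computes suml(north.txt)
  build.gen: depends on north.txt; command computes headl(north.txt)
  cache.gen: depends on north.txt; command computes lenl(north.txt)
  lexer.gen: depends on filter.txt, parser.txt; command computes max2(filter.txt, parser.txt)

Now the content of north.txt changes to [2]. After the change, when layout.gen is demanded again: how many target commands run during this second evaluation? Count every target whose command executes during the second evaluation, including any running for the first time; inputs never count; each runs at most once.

First evaluation (everything demanded from the output):
  cache.gen = lenl([-8]) = 1
  layout.gen = sub(7, 1) = 6

Propagation after the edit:
  cache.gen: runs — north.txt [-8]->[2]; result 1 (same value as before).
  layout.gen: checked — values it read are unchanged (filter.txt unchanged, cache.gen unchanged); reused cached 6 without running.

Key observation: the change is absorbed at cache.gen — it re-runs but produces the same value, and the output's value is unchanged.

Target commands that run: cache.gen — 1 in total.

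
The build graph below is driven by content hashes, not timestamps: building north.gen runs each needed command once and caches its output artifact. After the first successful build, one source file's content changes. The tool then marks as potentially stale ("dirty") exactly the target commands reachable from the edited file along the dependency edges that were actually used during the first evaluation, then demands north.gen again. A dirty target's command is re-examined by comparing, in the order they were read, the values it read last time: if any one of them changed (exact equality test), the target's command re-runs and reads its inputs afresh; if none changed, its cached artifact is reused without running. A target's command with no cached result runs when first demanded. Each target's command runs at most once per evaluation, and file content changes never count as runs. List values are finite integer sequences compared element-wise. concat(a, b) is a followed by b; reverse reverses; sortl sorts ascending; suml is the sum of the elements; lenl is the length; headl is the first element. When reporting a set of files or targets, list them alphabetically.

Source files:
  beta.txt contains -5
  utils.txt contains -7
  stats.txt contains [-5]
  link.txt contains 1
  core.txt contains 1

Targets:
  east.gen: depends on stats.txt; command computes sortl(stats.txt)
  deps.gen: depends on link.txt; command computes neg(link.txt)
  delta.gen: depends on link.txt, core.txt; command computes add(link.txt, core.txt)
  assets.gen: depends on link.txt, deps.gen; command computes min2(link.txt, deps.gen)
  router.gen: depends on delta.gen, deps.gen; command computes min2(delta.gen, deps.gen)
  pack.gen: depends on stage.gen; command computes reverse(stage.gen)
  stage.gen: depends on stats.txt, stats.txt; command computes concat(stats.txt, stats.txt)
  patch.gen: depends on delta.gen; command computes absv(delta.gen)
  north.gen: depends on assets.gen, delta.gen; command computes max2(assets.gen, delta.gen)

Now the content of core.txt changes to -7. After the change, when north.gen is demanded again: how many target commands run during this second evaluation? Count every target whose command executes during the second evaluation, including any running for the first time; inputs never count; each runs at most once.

Initial pass — values computed on the first demand:
  delta.gen = add(1, 1) = 2
  deps.gen = neg(1) = -1
  assets.gen = min2(1, -1) = -1
  north.gen = max2(-1, 2) = 2

Second demand — change propagation:
  delta.gen: re-runs because core.txt 1->-7; new result -6.
  north.gen: re-runs because delta.gen 2->-6; new result -1.

Run set: delta.gen, north.gen (2 run).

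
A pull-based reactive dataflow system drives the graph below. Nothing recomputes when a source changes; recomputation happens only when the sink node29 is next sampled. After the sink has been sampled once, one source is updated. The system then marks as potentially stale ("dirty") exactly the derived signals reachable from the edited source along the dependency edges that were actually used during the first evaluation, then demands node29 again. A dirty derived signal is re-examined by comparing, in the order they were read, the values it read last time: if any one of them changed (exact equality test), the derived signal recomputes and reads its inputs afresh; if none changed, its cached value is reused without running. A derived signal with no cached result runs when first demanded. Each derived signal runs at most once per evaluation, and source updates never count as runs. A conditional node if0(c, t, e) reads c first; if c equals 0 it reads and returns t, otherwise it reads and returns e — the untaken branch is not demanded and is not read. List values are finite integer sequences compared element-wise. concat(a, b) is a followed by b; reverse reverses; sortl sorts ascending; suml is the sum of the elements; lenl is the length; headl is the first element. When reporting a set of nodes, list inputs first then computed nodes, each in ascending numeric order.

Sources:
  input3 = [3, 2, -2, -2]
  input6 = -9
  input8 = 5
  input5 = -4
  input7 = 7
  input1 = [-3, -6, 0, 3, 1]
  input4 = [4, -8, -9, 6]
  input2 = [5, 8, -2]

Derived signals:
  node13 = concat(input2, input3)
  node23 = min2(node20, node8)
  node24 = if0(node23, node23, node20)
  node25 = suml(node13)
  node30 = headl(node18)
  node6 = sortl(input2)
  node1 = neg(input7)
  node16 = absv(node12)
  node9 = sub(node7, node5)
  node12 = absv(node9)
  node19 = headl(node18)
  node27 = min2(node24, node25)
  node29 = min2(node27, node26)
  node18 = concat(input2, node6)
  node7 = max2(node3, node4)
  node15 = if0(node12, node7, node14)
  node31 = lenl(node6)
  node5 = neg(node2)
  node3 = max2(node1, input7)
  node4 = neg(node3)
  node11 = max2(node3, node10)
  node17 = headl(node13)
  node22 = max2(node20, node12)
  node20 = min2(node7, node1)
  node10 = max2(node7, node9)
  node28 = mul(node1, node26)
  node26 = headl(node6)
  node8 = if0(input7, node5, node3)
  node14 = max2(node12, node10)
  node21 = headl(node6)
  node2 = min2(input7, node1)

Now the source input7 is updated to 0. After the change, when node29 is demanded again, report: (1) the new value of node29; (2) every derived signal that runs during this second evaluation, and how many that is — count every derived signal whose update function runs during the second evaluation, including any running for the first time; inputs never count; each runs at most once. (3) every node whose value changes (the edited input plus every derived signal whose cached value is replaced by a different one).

First evaluation (everything demanded from the output):
  node1 = neg(7) = -7
  node3 = max2(-7, 7) = 7
  node4 = neg(7) = -7
  node6 = sortl([5, 8, -2]) = [-2, 5, 8]
  node7 = max2(7, -7) = 7
  node8 = if0(input7=7 -> else branch node3) = 7
  node13 = concat([5, 8, -2], [3, 2, -2, -2]) = [5, 8, -2, 3, 2, -2, -2]
  node20 = min2(7, -7) = -7
  node23 = min2(-7, 7) = -7
  node24 = if0(node23=-7 -> else branch node20) = -7
  node25 = suml([5, 8, -2, 3, 2, -2, -2]) = 12
  node26 = headl([-2, 5, 8]) = -2
  node27 = min2(-7, 12) = -7
  node29 = min2(-7, -2) = -7

Propagation after the edit:
  node1: runs — input7 7->0; result 0.
  node2: demanded for the first time — runs, produces 0.
  node3: runs — node1 -7->0; input7 7->0; result 0.
  node4: runs — node3 7->0; result 0.
  node5: demanded for the first time — runs, produces 0.
  node7: runs — node3 7->0; node4 -7->0; result 0.
  node8: runs — input7 7->0; node3 7->0; result 0.
  node20: runs — node7 7->0; node1 -7->0; result 0.
  node23: runs — node20 -7->0; node8 7->0; result 0.
  node24: runs — node23 -7->0; node20 -7->0; result 0.
  node27: runs — node24 -7->0; result 0.
  node29: runs — node27 -7->0; result -2.

Key observation: a condition flipped, so demand reaches new nodes — node2, node5 run for the first time.

New value of node29: -2.
Derived signals that run: node1, node2, node3, node4, node5, node7, node8, node20, node23, node24, node27, node29 — 12 in total.
Values that change: input7, node1, node3, node4, node7, node8, node20, node23, node24, node27, node29.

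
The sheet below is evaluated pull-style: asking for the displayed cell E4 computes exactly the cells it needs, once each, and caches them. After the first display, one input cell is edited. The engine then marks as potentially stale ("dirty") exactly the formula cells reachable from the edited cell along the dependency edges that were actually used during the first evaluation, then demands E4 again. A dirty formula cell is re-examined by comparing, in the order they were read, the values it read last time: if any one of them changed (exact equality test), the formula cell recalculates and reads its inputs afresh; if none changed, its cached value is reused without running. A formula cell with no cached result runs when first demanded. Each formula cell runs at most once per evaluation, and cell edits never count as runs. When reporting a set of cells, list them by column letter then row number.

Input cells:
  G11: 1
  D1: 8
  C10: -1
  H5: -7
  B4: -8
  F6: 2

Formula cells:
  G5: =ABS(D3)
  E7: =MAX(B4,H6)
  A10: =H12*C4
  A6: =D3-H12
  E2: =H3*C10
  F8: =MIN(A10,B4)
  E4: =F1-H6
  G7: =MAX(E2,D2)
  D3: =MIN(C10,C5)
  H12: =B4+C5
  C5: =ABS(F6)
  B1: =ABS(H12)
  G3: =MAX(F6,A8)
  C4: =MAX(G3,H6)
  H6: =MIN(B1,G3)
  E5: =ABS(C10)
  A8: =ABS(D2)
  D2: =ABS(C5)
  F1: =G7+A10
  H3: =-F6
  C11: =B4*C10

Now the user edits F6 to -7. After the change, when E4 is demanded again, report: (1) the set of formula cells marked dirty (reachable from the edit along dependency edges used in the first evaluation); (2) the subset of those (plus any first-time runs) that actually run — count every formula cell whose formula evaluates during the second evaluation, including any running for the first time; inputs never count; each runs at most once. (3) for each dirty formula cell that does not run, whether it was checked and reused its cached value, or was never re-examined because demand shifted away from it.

First demand of the output computes:
  C5 = ABS(2) = 2
  D2 = ABS(2) = 2
  A8 = ABS(2) = 2
  G3 = MAX(2, 2) = 2
  H3 = -(2) = -2
  E2 = -2 * -1 = 2
  G7 = MAX(2, 2) = 2
  H12 = -8 + 2 = -6
  B1 = ABS(-6) = 6
  H6 = MIN(6, 2) = 2
  C4 = MAX(2, 2) = 2
  A10 = -6 * 2 = -12
  F1 = 2 + -12 = -10
  E4 = -10 - 2 = -12

After the edit, cleaning proceeds:
  C5: a read changed (F6 2->-7) — executes, giving 7.
  D2: a read changed (C5 2->7) — executes, giving 7.
  A8: a read changed (D2 2->7) — executes, giving 7.
  G3: a read changed (F6 2->-7; A8 2->7) — executes, giving 7.
  H3: a read changed (F6 2->-7) — executes, giving 7.
  E2: a read changed (H3 -2->7) — executes, giving -7.
  G7: a read changed (E2 2->-7; D2 2->7) — executes, giving 7.
  H12: a read changed (C5 2->7) — executes, giving -1.
  B1: a read changed (H12 -6->-1) — executes, giving 1.
  H6: a read changed (B1 6->1; G3 2->7) — executes, giving 1.
  C4: a read changed (G3 2->7; H6 2->1) — executes, giving 7.
  A10: a read changed (H12 -6->-1; C4 2->7) — executes, giving -7.
  F1: a read changed (G7 2->7; A10 -12->-7) — executes, giving 0.
  E4: a read changed (F1 -10->0; H6 2->1) — executes, giving -1.

The edit dirties: A8, A10, B1, C4, C5, D2, E2, E4, F1, G3, G7, H3, H6, H12.
14 formula cells run: A8, A10, B1, C4, C5, D2, E2, E4, F1, G3, G7, H3, H6, H12.
No dirty formula cell escaped a run.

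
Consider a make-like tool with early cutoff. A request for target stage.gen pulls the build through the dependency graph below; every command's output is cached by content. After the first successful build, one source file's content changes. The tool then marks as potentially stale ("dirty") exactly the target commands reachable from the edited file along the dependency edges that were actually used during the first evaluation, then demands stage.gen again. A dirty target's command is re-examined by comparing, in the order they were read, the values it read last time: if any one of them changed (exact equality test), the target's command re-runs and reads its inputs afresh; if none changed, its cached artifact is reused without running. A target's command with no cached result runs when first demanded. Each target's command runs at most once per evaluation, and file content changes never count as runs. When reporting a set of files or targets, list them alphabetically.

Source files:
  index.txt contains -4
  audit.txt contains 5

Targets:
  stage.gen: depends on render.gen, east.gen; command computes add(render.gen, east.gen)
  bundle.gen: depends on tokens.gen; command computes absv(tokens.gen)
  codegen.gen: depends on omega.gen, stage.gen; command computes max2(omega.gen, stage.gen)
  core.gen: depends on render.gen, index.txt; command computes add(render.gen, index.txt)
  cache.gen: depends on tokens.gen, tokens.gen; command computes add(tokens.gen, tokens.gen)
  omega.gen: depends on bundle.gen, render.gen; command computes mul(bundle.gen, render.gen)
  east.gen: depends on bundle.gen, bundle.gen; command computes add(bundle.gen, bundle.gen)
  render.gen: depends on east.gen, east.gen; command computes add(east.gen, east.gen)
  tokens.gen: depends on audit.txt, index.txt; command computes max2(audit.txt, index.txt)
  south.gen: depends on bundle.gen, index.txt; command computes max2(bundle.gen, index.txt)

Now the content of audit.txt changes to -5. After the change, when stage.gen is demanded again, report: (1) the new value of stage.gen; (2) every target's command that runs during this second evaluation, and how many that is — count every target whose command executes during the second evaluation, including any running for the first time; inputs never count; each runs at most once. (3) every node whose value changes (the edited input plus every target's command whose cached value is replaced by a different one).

Demanding stage.gen again yields 24.
5 target commands run: bundle.gen, east.gen, render.gen, stage.gen, tokens.gen.
The nodes whose values change: audit.txt, bundle.gen, east.gen, render.gen, stage.gen, tokens.gen.

First demand of the output computes:
  tokens.gen = max2(5, -4) = 5
  bundle.gen = absv(5) = 5
  east.gen = add(5, 5) = 10
  render.gen = add(10, 10) = 20
  stage.gen = add(20, 10) = 30

After the edit, cleaning proceeds:
  tokens.gen: a read changed (audit.txt 5->-5) — executes, giving -4.
  bundle.gen: a read changed (tokens.gen 5->-4) — executes, giving 4.
  east.gen: a read changed (bundle.gen 5->4; bundle.gen 5->4) — executes, giving 8.
  render.gen: a read changed (east.gen 10->8; east.gen 10->8) — executes, giving 16.
  stage.gen: a read changed (render.gen 20->16; east.gen 10->8) — executes, giving 24.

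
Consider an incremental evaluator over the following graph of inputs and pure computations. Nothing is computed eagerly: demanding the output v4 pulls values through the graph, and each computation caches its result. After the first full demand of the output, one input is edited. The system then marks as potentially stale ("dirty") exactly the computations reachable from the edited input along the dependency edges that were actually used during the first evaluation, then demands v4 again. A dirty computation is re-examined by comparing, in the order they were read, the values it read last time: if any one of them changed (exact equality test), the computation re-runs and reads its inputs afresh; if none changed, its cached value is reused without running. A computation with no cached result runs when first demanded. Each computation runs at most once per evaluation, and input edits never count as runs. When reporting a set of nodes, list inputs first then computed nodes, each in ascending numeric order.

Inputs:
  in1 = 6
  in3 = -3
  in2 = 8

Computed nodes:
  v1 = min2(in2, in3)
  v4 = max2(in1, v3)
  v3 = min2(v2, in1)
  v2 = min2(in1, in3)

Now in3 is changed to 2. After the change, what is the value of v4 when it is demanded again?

Initial pass — values computed on the first demand:
  v2 = min2(6, -3) = -3
  v3 = min2(-3, 6) = -3
  v4 = max2(6, -3) = 6

Second demand — change propagation:
  v2: re-runs because in3 -3->2; new result 2.
  v3: re-runs because v2 -3->2; new result 2.
  v4: re-runs because v3 -3->2; new result 6 (unchanged).

v4 now evaluates to 6.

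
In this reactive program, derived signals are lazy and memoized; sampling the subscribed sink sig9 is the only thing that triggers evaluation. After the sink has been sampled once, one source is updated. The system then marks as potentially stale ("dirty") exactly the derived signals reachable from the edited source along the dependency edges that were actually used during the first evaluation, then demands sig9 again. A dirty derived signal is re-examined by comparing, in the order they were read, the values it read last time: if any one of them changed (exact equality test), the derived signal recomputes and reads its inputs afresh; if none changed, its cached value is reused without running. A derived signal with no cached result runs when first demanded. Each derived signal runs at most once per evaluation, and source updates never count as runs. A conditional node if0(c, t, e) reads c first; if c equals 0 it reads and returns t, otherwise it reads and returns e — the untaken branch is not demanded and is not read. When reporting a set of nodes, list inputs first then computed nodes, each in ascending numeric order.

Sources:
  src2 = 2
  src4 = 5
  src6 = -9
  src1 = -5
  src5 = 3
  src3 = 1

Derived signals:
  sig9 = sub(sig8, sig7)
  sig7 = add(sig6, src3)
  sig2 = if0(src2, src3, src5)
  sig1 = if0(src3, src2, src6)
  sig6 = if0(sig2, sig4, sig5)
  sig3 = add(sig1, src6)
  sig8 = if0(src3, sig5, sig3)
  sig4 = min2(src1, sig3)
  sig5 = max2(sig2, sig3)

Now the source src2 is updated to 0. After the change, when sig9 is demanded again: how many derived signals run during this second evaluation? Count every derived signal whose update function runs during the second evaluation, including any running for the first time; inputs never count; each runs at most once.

First demand of the output computes:
  sig1 = if0(src3=1 -> else branch src6) = -9
  sig2 = if0(src2=2 -> else branch src5) = 3
  sig3 = add(-9, -9) = -18
  sig5 = max2(3, -18) = 3
  sig6 = if0(sig2=3 -> else branch sig5) = 3
  sig7 = add(3, 1) = 4
  sig8 = if0(src3=1 -> else branch sig3) = -18
  sig9 = sub(-18, 4) = -22

After the edit, cleaning proceeds:
  sig2: a read changed (src2 2->0) — executes, giving 1.
  sig5: a read changed (sig2 3->1) — executes, giving 1.
  sig6: a read changed (sig2 3->1; sig5 3->1) — executes, giving 1.
  sig7: a read changed (sig6 3->1) — executes, giving 2.
  sig9: a read changed (sig7 4->2) — executes, giving -20.

5 derived signals run: sig2, sig5, sig6, sig7, sig9.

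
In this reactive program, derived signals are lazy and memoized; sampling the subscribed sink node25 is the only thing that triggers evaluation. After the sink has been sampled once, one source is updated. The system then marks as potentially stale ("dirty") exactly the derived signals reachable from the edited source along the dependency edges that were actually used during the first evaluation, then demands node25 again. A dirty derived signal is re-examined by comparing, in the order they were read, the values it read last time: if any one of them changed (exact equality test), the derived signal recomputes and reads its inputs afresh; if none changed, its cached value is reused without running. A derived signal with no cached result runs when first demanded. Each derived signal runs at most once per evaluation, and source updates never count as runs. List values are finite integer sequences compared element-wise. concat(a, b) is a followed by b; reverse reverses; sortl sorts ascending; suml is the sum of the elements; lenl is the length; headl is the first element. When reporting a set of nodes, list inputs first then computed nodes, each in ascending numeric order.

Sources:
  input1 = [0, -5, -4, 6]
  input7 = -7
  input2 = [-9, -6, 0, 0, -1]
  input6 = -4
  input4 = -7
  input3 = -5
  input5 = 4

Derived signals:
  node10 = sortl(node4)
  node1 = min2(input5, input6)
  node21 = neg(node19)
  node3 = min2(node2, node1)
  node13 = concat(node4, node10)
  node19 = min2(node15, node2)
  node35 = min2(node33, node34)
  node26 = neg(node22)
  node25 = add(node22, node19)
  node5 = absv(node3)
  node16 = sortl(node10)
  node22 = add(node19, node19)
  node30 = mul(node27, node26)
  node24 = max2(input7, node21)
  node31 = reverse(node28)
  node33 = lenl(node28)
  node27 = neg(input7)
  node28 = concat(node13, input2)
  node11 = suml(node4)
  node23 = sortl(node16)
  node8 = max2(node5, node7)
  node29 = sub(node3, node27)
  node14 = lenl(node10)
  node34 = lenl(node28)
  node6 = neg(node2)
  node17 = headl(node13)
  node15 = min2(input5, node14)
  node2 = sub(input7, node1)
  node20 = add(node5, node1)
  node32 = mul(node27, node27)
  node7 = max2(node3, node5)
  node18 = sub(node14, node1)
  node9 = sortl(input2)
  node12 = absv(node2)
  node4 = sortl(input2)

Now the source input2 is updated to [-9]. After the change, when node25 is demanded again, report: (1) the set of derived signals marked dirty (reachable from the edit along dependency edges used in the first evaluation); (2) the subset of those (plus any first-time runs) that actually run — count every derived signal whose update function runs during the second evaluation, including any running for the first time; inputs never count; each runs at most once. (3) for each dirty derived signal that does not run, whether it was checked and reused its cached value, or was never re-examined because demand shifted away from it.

First demand of the output computes:
  node1 = min2(4, -4) = -4
  node2 = sub(-7, -4) = -3
  node4 = sortl([-9, -6, 0, 0, -1]) = [-9, -6, -1, 0, 0]
  node10 = sortl([-9, -6, -1, 0, 0]) = [-9, -6, -1, 0, 0]
  node14 = lenl([-9, -6, -1, 0, 0]) = 5
  node15 = min2(4, 5) = 4
  node19 = min2(4, -3) = -3
  node22 = add(-3, -3) = -6
  node25 = add(-6, -3) = -9

After the edit, cleaning proceeds:
  node4: a read changed (input2 [-9, -6, 0, 0, -1]->[-9]) — executes, giving [-9].
  node10: a read changed (node4 [-9, -6, -1, 0, 0]->[-9]) — executes, giving [-9].
  node14: a read changed (node10 [-9, -6, -1, 0, 0]->[-9]) — executes, giving 1.
  node15: a read changed (node14 5->1) — executes, giving 1.
  node19: a read changed (node15 4->1) — executes, giving -3 — identical to its old value.
  node22: dirty, but its reads are unchanged (node19 unchanged, node19 unchanged); cached -6 stands.
  node25: dirty, but its reads are unchanged (node22 unchanged, node19 unchanged); cached -9 stands.

Note the absorption at node19: it re-runs yet its value is the same, leaving the output's value untouched.

The edit dirties: node4, node10, node14, node15, node19, node22, node25.
5 derived signals run: node4, node10, node14, node15, node19.
Cache hits after checking: node22, node25.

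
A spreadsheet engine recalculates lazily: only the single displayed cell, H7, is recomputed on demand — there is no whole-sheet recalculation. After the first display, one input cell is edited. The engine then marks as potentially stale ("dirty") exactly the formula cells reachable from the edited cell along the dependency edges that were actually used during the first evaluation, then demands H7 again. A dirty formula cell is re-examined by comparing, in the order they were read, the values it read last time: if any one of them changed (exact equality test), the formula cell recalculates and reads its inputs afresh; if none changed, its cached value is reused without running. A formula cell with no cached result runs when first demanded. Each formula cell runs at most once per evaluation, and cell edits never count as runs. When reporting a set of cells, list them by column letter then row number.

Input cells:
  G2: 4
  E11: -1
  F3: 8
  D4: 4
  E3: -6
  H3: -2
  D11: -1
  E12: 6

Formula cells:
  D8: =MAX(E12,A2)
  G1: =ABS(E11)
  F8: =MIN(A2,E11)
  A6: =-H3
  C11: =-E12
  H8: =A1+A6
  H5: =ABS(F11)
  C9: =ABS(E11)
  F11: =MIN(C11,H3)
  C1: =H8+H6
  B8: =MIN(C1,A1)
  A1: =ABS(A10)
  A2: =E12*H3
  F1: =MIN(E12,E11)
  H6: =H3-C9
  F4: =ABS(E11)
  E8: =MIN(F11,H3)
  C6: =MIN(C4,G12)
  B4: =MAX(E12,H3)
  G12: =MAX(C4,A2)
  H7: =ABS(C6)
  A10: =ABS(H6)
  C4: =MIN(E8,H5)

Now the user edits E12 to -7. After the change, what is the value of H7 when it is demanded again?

First evaluation (everything demanded from the output):
  A2 = 6 * -2 = -12
  C11 = -(6) = -6
  F11 = MIN(-6, -2) = -6
  E8 = MIN(-6, -2) = -6
  H5 = ABS(-6) = 6
  C4 = MIN(-6, 6) = -6
  G12 = MAX(-6, -12) = -6
  C6 = MIN(-6, -6) = -6
  H7 = ABS(-6) = 6

Propagation after the edit:
  A2: runs — E12 6->-7; result 14.
  C11: runs — E12 6->-7; result 7.
  F11: runs — C11 -6->7; result -2.
  E8: runs — F11 -6->-2; result -2.
  H5: runs — F11 -6->-2; result 2.
  C4: runs — E8 -6->-2; H5 6->2; result -2.
  G12: runs — C4 -6->-2; A2 -12->14; result 14.
  C6: runs — C4 -6->-2; G12 -6->14; result -2.
  H7: runs — C6 -6->-2; result 2.

New value of H7: 2.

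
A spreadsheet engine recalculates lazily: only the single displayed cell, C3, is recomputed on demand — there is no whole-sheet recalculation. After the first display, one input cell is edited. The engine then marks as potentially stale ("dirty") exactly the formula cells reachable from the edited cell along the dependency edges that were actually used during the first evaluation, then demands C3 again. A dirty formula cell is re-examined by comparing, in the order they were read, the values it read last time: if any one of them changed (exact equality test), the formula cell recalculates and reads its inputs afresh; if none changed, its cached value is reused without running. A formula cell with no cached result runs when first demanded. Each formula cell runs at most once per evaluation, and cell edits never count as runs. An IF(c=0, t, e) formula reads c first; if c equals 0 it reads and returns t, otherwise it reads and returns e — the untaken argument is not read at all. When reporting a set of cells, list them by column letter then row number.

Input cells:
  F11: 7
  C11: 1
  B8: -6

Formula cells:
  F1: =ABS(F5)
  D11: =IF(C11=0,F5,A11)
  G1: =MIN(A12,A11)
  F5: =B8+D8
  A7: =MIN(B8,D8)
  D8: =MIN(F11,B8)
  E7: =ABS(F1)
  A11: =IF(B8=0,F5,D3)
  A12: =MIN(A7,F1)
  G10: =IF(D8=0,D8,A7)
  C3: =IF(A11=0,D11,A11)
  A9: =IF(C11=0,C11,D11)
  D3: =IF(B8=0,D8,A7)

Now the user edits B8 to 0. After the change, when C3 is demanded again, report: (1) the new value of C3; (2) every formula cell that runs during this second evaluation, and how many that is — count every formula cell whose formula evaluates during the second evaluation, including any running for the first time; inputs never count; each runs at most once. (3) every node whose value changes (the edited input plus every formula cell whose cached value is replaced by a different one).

First evaluation (everything demanded from the output):
  D8 = MIN(7, -6) = -6
  A7 = MIN(-6, -6) = -6
  D3 = IF(B8=0: B8=-6 -> else branch A7) = -6
  A11 = IF(B8=0: B8=-6 -> else branch D3) = -6
  C3 = IF(A11=0: A11=-6 -> else branch A11) = -6

Propagation after the edit:
  D8: runs — B8 -6->0; result 0.
  A7: marked dirty but never re-examined — demand shifted away from it.
  D3: marked dirty but never re-examined — demand shifted away from it.
  F5: demanded for the first time — runs, produces 0.
  A11: runs — B8 -6->0; result 0.
  D11: demanded for the first time — runs, produces 0.
  C3: runs — A11 -6->0; A11 -6->0; result 0.

Key observation: a condition flipped, so demand moved to the other branch — A7, D3 are never re-examined.

New value of C3: 0.
Formula cells that run: A11, C3, D8, D11, F5 — 5 in total.
Values that change: A11, B8, C3, D8.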